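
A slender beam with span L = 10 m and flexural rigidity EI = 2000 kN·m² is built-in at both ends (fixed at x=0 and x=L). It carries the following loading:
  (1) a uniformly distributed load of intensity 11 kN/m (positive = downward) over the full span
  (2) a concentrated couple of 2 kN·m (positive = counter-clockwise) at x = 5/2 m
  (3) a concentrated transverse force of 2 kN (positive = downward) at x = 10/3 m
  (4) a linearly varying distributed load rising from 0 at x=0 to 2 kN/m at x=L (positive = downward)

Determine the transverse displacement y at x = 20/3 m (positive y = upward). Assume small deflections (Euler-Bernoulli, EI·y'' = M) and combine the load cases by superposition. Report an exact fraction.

Load 1 — uniform load w=11 kN/m over full span:
  y_1 = -wx²(L-x)²/(24EI) = -11·(20/3)²·(10-(20/3))²/(24·2000) = -55/486 m
Load 2 — applied couple M₀=2 kN·m at a=5/2 m (b=L-a=15/2):
  y_2 = (R_Ax³/6 - M_Ax²/2 - M₀(x-a)²/2)/EI  [x>a] with R_A=9/40, M_A=-3/8 = ((9/40)·(20/3)³/6 - (-3/8)·(20/3)²/2 - 2·((20/3)-(5/2))²/2)/2000 = 1/960 m
Load 3 — point force P=2 kN at a=10/3 m (b=L-a=20/3):
  y_3 = -Pa²(L-x)²(3bL-(3b+a)(L-x))/(6L³EI)  [x>a] = -2·(10/3)²·(10-(20/3))²·(3·(20/3)·10-(3·(20/3)+(10/3))·(10-(20/3)))/(6·10³·2000) = -11/4374 m
Load 4 — triangular load w₀=2 kN/m (0→w₀ over full span):
  y_4 = -w₀x²(L-x)²(x+2L)/(120LEI) = -2·(20/3)²·(10-(20/3))²·((20/3)+2·10)/(120·10·2000) = -8/729 m
Superposition: y = Σ y_i = -87911/699840 m ≈ -0.125616 m

y(20/3) = -87911/699840 m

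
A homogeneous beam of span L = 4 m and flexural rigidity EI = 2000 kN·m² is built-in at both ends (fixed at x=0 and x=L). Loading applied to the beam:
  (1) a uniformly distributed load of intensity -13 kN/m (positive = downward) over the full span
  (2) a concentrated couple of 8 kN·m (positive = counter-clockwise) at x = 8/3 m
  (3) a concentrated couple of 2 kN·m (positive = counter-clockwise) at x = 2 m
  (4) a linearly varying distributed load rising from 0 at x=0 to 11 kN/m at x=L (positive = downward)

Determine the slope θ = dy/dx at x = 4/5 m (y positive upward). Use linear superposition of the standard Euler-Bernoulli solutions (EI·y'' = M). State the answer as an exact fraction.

θ(4/5) = 1213/937500 rad

Load 1 — uniform load w=-13 kN/m over full span:
  θ_1 = -wx(L-x)(L-2x)/(12EI) = -(-13)·(4/5)·(4-(4/5))·(4-2·(4/5))/(12·2000) = 52/15625 rad
Load 2 — applied couple M₀=8 kN·m at a=8/3 m (b=L-a=4/3):
  θ_2 = (R_Ax²/2 - M_Ax)/EI  [x≤a] with R_A=8/3, M_A=8/3 = ((8/3)·(4/5)²/2 - (8/3)·(4/5))/2000 = -2/3125 rad
Load 3 — applied couple M₀=2 kN·m at a=2 m (b=L-a=2):
  θ_3 = (R_Ax²/2 - M_Ax)/EI  [x≤a] with R_A=3/4, M_A=1/2 = ((3/4)·(4/5)²/2 - (1/2)·(4/5))/2000 = -1/12500 rad
Load 4 — triangular load w₀=11 kN/m (0→w₀ over full span):
  θ_4 = -w₀(2x(L-x)(L-2x)(x+2L)+x²(L-x)²)/(120LEI) = -11·(2·(4/5)·(4-(4/5))·(4-2·(4/5))·((4/5)+2·4)+(4/5)²·(4-(4/5))²)/(120·4·2000) = -308/234375 rad
Superposition: θ = Σ θ_i = 1213/937500 rad ≈ 0.001294 rad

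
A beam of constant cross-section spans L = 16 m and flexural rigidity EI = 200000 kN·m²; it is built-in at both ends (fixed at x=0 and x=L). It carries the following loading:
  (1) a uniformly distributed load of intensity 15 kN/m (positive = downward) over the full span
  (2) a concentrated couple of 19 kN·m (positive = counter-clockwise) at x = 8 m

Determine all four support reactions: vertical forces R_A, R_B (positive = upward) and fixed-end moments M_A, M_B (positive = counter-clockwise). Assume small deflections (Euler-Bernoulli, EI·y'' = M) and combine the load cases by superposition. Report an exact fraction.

Load 1 — uniform load w=15 kN/m over full span:
  R_A = wL/2 = 15·16/2 = 120 kN
  M_A = wL²/12 = 15·16²/12 = 320 kN·m
  R_B = wL/2 = 15·16/2 = 120 kN
  M_B = -wL²/12 = -15·16²/12 = -320 kN·m
Load 2 — applied couple M₀=19 kN·m at a=8 m (b=L-a=8):
  R_A = 6M₀ab/L³ = 6·19·8·8/16³ = 57/32 kN
  M_A = M₀b(2a-b)/L² = 19·8·(2·8-8)/16² = 19/4 kN·m
  R_B = -6M₀ab/L³ = -6·19·8·8/16³ = -57/32 kN
  M_B = M₀a(2b-a)/L² = 19·8·(2·8-8)/16² = 19/4 kN·m
Superposition: R_A = 3897/32 kN, M_A = 1299/4 kN·m, R_B = 3783/32 kN, M_B = -1261/4 kN·m

R_A = 3897/32 kN, M_A = 1299/4 kN·m, R_B = 3783/32 kN, M_B = -1261/4 kN·m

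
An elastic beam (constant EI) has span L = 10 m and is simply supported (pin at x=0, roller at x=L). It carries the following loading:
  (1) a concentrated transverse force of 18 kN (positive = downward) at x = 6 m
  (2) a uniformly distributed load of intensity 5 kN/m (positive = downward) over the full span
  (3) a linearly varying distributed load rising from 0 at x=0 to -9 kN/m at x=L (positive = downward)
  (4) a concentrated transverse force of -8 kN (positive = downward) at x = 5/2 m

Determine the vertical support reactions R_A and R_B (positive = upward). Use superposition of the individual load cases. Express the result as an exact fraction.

R_A = 56/5 kN, R_B = 19/5 kN

Load 1 — point force P=18 kN at a=6 m (b=L-a=4):
  R_A = Pb/L = 18·4/10 = 36/5 kN
  R_B = Pa/L = 18·6/10 = 54/5 kN
Load 2 — uniform load w=5 kN/m over full span:
  R_A = wL/2 = 5·10/2 = 25 kN
  R_B = wL/2 = 5·10/2 = 25 kN
Load 3 — triangular load w₀=-9 kN/m (0→w₀ over full span):
  R_A = w₀L/6 = (-9)·10/6 = -15 kN
  R_B = w₀L/3 = (-9)·10/3 = -30 kN
Load 4 — point force P=-8 kN at a=5/2 m (b=L-a=15/2):
  R_A = Pb/L = (-8)·(15/2)/10 = -6 kN
  R_B = Pa/L = (-8)·(5/2)/10 = -2 kN
Superposition: R_A = 56/5 kN, R_B = 19/5 kN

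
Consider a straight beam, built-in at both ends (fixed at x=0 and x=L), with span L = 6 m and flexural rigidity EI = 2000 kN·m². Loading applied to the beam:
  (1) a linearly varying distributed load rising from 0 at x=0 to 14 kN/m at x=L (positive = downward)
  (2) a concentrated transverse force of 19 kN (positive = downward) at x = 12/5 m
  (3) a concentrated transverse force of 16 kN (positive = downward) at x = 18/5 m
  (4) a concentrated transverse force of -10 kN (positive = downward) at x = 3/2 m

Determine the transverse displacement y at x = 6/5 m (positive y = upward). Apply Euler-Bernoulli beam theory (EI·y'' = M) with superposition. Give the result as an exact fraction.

Load 1 — triangular load w₀=14 kN/m (0→w₀ over full span):
  y_1 = -w₀x²(L-x)²(x+2L)/(120LEI) = -14·(6/5)²·(6-(6/5))²·((6/5)+2·6)/(120·6·2000) = -8316/1953125 m
Load 2 — point force P=19 kN at a=12/5 m (b=L-a=18/5):
  y_2 = -Pb²x²(3aL-(3a+b)x)/(6L³EI)  [x≤a] = -19·(18/5)²·(6/5)²·(3·(12/5)·6-(3·(12/5)+(18/5))·(6/5))/(6·6³·2000) = -32319/7812500 m
Load 3 — point force P=16 kN at a=18/5 m (b=L-a=12/5):
  y_3 = -Pb²x²(3aL-(3a+b)x)/(6L³EI)  [x≤a] = -16·(12/5)²·(6/5)²·(3·(18/5)·6-(3·(18/5)+(12/5))·(6/5))/(6·6³·2000) = -4896/1953125 m
Load 4 — point force P=-10 kN at a=3/2 m (b=L-a=9/2):
  y_4 = -Pb²x²(3aL-(3a+b)x)/(6L³EI)  [x≤a] = -(-10)·(9/2)²·(6/5)²·(3·(3/2)·6-(3·(3/2)+(9/2))·(6/5))/(6·6³·2000) = 729/400000 m
Superposition: y = Σ y_i = -2269719/250000000 m ≈ -0.009079 m

y(6/5) = -2269719/250000000 m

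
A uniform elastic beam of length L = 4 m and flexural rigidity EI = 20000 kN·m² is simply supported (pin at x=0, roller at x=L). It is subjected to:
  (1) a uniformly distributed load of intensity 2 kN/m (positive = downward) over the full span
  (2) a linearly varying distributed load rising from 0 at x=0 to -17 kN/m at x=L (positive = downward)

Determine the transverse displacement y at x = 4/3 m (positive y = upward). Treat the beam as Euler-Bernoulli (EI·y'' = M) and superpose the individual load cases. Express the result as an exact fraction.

y(4/3) = 412/455625 m

Load 1 — uniform load w=2 kN/m over full span:
  y_1 = -wx(L³-2Lx²+x³)/(24EI) = -2·(4/3)·(4³-2·4·(4/3)²+(4/3)³)/(24·20000) = -44/151875 m
Load 2 — triangular load w₀=-17 kN/m (0→w₀ over full span):
  y_2 = -w₀x(7L⁴-10L²x²+3x⁴)/(360LEI) = -(-17)·(4/3)·(7·4⁴-10·4²·(4/3)²+3·(4/3)⁴)/(360·4·20000) = 544/455625 m
Superposition: y = Σ y_i = 412/455625 m ≈ 0.000904 m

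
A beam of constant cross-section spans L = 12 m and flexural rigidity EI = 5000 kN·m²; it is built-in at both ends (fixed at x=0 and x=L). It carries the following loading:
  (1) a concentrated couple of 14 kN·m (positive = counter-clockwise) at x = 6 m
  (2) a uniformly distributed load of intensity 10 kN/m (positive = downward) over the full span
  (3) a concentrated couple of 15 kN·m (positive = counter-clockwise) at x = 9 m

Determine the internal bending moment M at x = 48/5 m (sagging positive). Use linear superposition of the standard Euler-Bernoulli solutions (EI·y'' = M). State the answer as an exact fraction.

Load 1 — applied couple M₀=14 kN·m at a=6 m (b=L-a=6):
  M_1 = R_Ax - M_A - M₀  [x>a] with R_A=7/4, M_A=7/2 = (7/4)·(48/5) - (7/2) - 14 = -7/10 kN·m
Load 2 — uniform load w=10 kN/m over full span:
  M_2 = wLx/2 - wL²/12 - wx²/2 = 10·12·(48/5)/2 - 10·12²/12 - 10·(48/5)²/2 = -24/5 kN·m
Load 3 — applied couple M₀=15 kN·m at a=9 m (b=L-a=3):
  M_3 = R_Ax - M_A - M₀  [x>a] with R_A=45/32, M_A=75/16 = (45/32)·(48/5) - (75/16) - 15 = -99/16 kN·m
Superposition: M = Σ M_i = -187/16 kN·m ≈ -11.687500 kN·m

M(48/5) = -187/16 kN·m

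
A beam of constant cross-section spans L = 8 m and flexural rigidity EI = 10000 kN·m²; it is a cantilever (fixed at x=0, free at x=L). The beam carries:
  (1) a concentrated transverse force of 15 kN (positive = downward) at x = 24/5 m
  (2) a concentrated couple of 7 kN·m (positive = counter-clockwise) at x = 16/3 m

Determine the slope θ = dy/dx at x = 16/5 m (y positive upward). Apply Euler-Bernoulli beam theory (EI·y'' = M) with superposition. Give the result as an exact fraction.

Load 1 — point force P=15 kN at a=24/5 m (b=L-a=16/5):
  θ_1 = -Px(2a-x)/(2EI)  [x≤a] = -15·(16/5)·(2·(24/5)-(16/5))/(2·10000) = -48/3125 rad
Load 2 — applied couple M₀=7 kN·m at a=16/3 m (b=L-a=8/3):
  θ_2 = M₀x/EI  [x≤a] = 7·(16/5)/10000 = 7/3125 rad
Superposition: θ = Σ θ_i = -41/3125 rad ≈ -0.013120 rad

θ(16/5) = -41/3125 rad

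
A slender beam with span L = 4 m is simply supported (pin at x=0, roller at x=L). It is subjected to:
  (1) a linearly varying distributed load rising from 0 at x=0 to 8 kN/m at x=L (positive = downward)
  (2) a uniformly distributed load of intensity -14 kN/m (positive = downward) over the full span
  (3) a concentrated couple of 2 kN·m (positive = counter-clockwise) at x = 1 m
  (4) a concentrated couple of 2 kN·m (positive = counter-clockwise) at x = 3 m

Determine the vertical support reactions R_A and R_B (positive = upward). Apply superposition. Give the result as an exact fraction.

R_A = -65/3 kN, R_B = -55/3 kN

Load 1 — triangular load w₀=8 kN/m (0→w₀ over full span):
  R_A = w₀L/6 = 8·4/6 = 16/3 kN
  R_B = w₀L/3 = 8·4/3 = 32/3 kN
Load 2 — uniform load w=-14 kN/m over full span:
  R_A = wL/2 = (-14)·4/2 = -28 kN
  R_B = wL/2 = (-14)·4/2 = -28 kN
Load 3 — applied couple M₀=2 kN·m at a=1 m (b=L-a=3):
  R_A = M₀/L = 2/4 = 1/2 kN
  R_B = -M₀/L = -2/4 = -1/2 kN
Load 4 — applied couple M₀=2 kN·m at a=3 m (b=L-a=1):
  R_A = M₀/L = 2/4 = 1/2 kN
  R_B = -M₀/L = -2/4 = -1/2 kN
Superposition: R_A = -65/3 kN, R_B = -55/3 kN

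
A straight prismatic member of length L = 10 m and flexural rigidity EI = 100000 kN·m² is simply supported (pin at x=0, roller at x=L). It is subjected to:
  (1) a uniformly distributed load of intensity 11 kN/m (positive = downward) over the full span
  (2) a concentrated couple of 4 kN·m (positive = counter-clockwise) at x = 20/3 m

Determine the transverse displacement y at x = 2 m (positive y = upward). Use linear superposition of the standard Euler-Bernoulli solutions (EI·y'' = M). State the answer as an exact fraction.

Load 1 — uniform load w=11 kN/m over full span:
  y_1 = -wx(L³-2Lx²+x³)/(24EI) = -11·2·(10³-2·10·2²+2³)/(24·100000) = -319/37500 m
Load 2 — applied couple M₀=4 kN·m at a=20/3 m (b=L-a=10/3):
  y_2 = (M₀x³/(6L)+C₁x)/EI  [x≤a] with C₁=M₀(3b²-L²)/(6L)=-40/9 = (4·2³/(6·10)+(-40/9)·2)/100000 = -47/562500 m
Superposition: y = Σ y_i = -1208/140625 m ≈ -0.008590 m

y(2) = -1208/140625 m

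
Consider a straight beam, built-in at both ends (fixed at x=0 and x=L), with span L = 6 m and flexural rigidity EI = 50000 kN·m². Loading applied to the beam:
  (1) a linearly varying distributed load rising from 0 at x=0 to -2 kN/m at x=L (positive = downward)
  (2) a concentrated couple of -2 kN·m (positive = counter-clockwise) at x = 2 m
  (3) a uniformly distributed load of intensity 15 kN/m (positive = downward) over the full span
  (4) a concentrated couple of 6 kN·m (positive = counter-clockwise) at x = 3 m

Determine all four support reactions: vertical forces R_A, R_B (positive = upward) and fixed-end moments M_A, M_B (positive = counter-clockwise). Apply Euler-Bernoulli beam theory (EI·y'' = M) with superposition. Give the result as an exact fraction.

R_A = 3983/90 kN, M_A = 441/10 kN·m, R_B = 3577/90 kN, M_B = -1217/30 kN·m

Load 1 — triangular load w₀=-2 kN/m (0→w₀ over full span):
  R_A = 3w₀L/20 = 3·(-2)·6/20 = -9/5 kN
  M_A = w₀L²/30 = (-2)·6²/30 = -12/5 kN·m
  R_B = 7w₀L/20 = 7·(-2)·6/20 = -21/5 kN
  M_B = -w₀L²/20 = -(-2)·6²/20 = 18/5 kN·m
Load 2 — applied couple M₀=-2 kN·m at a=2 m (b=L-a=4):
  R_A = 6M₀ab/L³ = 6·(-2)·2·4/6³ = -4/9 kN
  M_A = M₀b(2a-b)/L² = (-2)·4·(2·2-4)/6² = 0 kN·m
  R_B = -6M₀ab/L³ = -6·(-2)·2·4/6³ = 4/9 kN
  M_B = M₀a(2b-a)/L² = (-2)·2·(2·4-2)/6² = -2/3 kN·m
Load 3 — uniform load w=15 kN/m over full span:
  R_A = wL/2 = 15·6/2 = 45 kN
  M_A = wL²/12 = 15·6²/12 = 45 kN·m
  R_B = wL/2 = 15·6/2 = 45 kN
  M_B = -wL²/12 = -15·6²/12 = -45 kN·m
Load 4 — applied couple M₀=6 kN·m at a=3 m (b=L-a=3):
  R_A = 6M₀ab/L³ = 6·6·3·3/6³ = 3/2 kN
  M_A = M₀b(2a-b)/L² = 6·3·(2·3-3)/6² = 3/2 kN·m
  R_B = -6M₀ab/L³ = -6·6·3·3/6³ = -3/2 kN
  M_B = M₀a(2b-a)/L² = 6·3·(2·3-3)/6² = 3/2 kN·m
Superposition: R_A = 3983/90 kN, M_A = 441/10 kN·m, R_B = 3577/90 kN, M_B = -1217/30 kN·m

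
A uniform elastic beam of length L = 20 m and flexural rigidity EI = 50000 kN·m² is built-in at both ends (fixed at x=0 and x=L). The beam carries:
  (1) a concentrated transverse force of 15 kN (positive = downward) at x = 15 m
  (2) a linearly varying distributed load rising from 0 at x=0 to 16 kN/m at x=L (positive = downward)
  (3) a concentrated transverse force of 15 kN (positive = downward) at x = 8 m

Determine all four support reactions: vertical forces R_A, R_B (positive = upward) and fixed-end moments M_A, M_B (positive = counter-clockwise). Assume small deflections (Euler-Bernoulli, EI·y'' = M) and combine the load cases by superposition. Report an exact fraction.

R_A = 48051/800 kN, M_A = 64943/240 kN·m, R_B = 103949/800 kN, M_B = -31279/80 kN·m

Load 1 — point force P=15 kN at a=15 m (b=L-a=5):
  R_A = Pb²(3a+b)/L³ = 15·5²·(3·15+5)/20³ = 75/32 kN
  M_A = Pab²/L² = 15·15·5²/20² = 225/16 kN·m
  R_B = Pa²(a+3b)/L³ = 15·15²·(15+3·5)/20³ = 405/32 kN
  M_B = -Pa²b/L² = -15·15²·5/20² = -675/16 kN·m
Load 2 — triangular load w₀=16 kN/m (0→w₀ over full span):
  R_A = 3w₀L/20 = 3·16·20/20 = 48 kN
  M_A = w₀L²/30 = 16·20²/30 = 640/3 kN·m
  R_B = 7w₀L/20 = 7·16·20/20 = 112 kN
  M_B = -w₀L²/20 = -16·20²/20 = -320 kN·m
Load 3 — point force P=15 kN at a=8 m (b=L-a=12):
  R_A = Pb²(3a+b)/L³ = 15·12²·(3·8+12)/20³ = 243/25 kN
  M_A = Pab²/L² = 15·8·12²/20² = 216/5 kN·m
  R_B = Pa²(a+3b)/L³ = 15·8²·(8+3·12)/20³ = 132/25 kN
  M_B = -Pa²b/L² = -15·8²·12/20² = -144/5 kN·m
Superposition: R_A = 48051/800 kN, M_A = 64943/240 kN·m, R_B = 103949/800 kN, M_B = -31279/80 kN·m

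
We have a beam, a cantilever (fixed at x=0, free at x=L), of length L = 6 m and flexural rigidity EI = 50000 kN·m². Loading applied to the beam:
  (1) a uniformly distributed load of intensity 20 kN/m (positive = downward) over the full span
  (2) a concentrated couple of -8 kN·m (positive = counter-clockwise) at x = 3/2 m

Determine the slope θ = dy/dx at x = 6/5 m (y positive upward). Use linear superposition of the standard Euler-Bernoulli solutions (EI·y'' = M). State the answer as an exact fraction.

θ(6/5) = -564/78125 rad

Load 1 — uniform load w=20 kN/m over full span:
  θ_1 = -wx(x²-3Lx+3L²)/(6EI) = -20·(6/5)·((6/5)²-3·6·(6/5)+3·6²)/(6·50000) = -549/78125 rad
Load 2 — applied couple M₀=-8 kN·m at a=3/2 m (b=L-a=9/2):
  θ_2 = M₀x/EI  [x≤a] = (-8)·(6/5)/50000 = -3/15625 rad
Superposition: θ = Σ θ_i = -564/78125 rad ≈ -0.007219 rad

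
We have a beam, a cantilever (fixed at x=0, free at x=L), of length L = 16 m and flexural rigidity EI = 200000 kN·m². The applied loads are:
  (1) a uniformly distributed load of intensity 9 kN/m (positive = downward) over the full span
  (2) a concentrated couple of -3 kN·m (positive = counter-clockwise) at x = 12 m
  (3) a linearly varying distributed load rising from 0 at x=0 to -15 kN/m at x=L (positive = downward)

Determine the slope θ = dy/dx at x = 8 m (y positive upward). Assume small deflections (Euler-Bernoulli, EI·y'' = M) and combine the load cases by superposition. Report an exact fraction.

θ(8) = 29/5000 rad

Load 1 — uniform load w=9 kN/m over full span:
  θ_1 = -wx(x²-3Lx+3L²)/(6EI) = -9·8·(8²-3·16·8+3·16²)/(6·200000) = -84/3125 rad
Load 2 — applied couple M₀=-3 kN·m at a=12 m (b=L-a=4):
  θ_2 = M₀x/EI  [x≤a] = (-3)·8/200000 = -3/25000 rad
Load 3 — triangular load w₀=-15 kN/m (0→w₀ over full span):
  θ_3 = (w₀Lx²/4-w₀L²x/3-w₀x⁴/(24L))/EI = ((-15)·16·8²/4-(-15)·16²·8/3-(-15)·8⁴/(24·16))/200000 = 41/1250 rad
Superposition: θ = Σ θ_i = 29/5000 rad ≈ 0.005800 rad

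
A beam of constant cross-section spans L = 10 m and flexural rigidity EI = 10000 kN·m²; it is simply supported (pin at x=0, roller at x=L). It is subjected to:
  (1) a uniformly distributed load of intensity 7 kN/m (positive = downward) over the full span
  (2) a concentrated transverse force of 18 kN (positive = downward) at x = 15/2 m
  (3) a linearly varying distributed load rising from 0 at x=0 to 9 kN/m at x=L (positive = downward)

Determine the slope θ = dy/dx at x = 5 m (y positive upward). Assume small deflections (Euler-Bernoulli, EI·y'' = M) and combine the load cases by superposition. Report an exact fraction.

θ(5) = -1/400 rad

Load 1 — uniform load w=7 kN/m over full span:
  θ_1 = -w(L³-6Lx²+4x³)/(24EI) = -7·(10³-6·10·5²+4·5³)/(24·10000) = 0 rad
Load 2 — point force P=18 kN at a=15/2 m (b=L-a=5/2):
  θ_2 = -Pb(L²-b²-3x²)/(6LEI)  [x≤a] = -18·(5/2)·(10²-(5/2)²-3·5²)/(6·10·10000) = -9/6400 rad
Load 3 — triangular load w₀=9 kN/m (0→w₀ over full span):
  θ_3 = -w₀(7L⁴-30L²x²+15x⁴)/(360LEI) = -9·(7·10⁴-30·10²·5²+15·5⁴)/(360·10·10000) = -7/6400 rad
Superposition: θ = Σ θ_i = -1/400 rad ≈ -0.002500 rad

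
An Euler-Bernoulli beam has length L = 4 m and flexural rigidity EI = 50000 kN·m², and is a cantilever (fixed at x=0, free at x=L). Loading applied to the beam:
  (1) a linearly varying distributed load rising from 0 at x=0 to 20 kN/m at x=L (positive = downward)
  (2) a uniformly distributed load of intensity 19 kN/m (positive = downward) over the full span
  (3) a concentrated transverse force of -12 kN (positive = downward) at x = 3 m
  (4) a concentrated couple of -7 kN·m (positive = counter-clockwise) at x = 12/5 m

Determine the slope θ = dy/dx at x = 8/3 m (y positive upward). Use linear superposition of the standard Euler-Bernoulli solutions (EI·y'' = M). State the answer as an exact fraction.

θ(8/3) = -94583/15187500 rad

Load 1 — triangular load w₀=20 kN/m (0→w₀ over full span):
  θ_1 = (w₀Lx²/4-w₀L²x/3-w₀x⁴/(24L))/EI = (20·4·(8/3)²/4-20·4²·(8/3)/3-20·(8/3)⁴/(24·4))/50000 = -464/151875 rad
Load 2 — uniform load w=19 kN/m over full span:
  θ_2 = -wx(x²-3Lx+3L²)/(6EI) = -19·(8/3)·((8/3)²-3·4·(8/3)+3·4²)/(6·50000) = -988/253125 rad
Load 3 — point force P=-12 kN at a=3 m (b=L-a=1):
  θ_3 = -Px(2a-x)/(2EI)  [x≤a] = -(-12)·(8/3)·(2·3-(8/3))/(2·50000) = 2/1875 rad
Load 4 — applied couple M₀=-7 kN·m at a=12/5 m (b=L-a=8/5):
  θ_4 = M₀a/EI  [x>a] = (-7)·(12/5)/50000 = -21/62500 rad
Superposition: θ = Σ θ_i = -94583/15187500 rad ≈ -0.006228 rad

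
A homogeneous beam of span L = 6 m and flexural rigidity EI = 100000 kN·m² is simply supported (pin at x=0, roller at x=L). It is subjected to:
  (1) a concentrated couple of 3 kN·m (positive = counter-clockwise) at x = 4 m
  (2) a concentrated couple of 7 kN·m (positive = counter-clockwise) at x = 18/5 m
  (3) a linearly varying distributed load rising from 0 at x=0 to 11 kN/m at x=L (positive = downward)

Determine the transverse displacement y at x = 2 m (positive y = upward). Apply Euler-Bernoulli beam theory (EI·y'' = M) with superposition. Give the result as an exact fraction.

Load 1 — applied couple M₀=3 kN·m at a=4 m (b=L-a=2):
  y_1 = (M₀x³/(6L)+C₁x)/EI  [x≤a] with C₁=M₀(3b²-L²)/(6L)=-2 = (3·2³/(6·6)+(-2)·2)/100000 = -1/30000 m
Load 2 — applied couple M₀=7 kN·m at a=18/5 m (b=L-a=12/5):
  y_2 = (M₀x³/(6L)+C₁x)/EI  [x≤a] with C₁=M₀(3b²-L²)/(6L)=-91/25 = (7·2³/(6·6)+(-91/25)·2)/100000 = -161/2812500 m
Load 3 — triangular load w₀=11 kN/m (0→w₀ over full span):
  y_3 = -w₀x(7L⁴-10L²x²+3x⁴)/(360LEI) = -11·2·(7·6⁴-10·6²·2²+3·2⁴)/(360·6·100000) = -22/28125 m
Superposition: y = Σ y_i = -1091/1250000 m ≈ -0.000873 m

y(2) = -1091/1250000 m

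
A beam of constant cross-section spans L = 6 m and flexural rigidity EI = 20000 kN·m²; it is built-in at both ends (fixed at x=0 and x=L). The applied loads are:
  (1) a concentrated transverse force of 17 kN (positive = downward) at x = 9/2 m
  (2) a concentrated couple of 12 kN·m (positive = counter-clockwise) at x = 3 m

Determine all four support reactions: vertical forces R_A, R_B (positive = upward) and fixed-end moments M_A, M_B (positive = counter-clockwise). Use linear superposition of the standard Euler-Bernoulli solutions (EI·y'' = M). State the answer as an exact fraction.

R_A = 181/32 kN, M_A = 249/32 kN·m, R_B = 363/32 kN, M_B = -363/32 kN·m

Load 1 — point force P=17 kN at a=9/2 m (b=L-a=3/2):
  R_A = Pb²(3a+b)/L³ = 17·(3/2)²·(3·(9/2)+(3/2))/6³ = 85/32 kN
  M_A = Pab²/L² = 17·(9/2)·(3/2)²/6² = 153/32 kN·m
  R_B = Pa²(a+3b)/L³ = 17·(9/2)²·((9/2)+3·(3/2))/6³ = 459/32 kN
  M_B = -Pa²b/L² = -17·(9/2)²·(3/2)/6² = -459/32 kN·m
Load 2 — applied couple M₀=12 kN·m at a=3 m (b=L-a=3):
  R_A = 6M₀ab/L³ = 6·12·3·3/6³ = 3 kN
  M_A = M₀b(2a-b)/L² = 12·3·(2·3-3)/6² = 3 kN·m
  R_B = -6M₀ab/L³ = -6·12·3·3/6³ = -3 kN
  M_B = M₀a(2b-a)/L² = 12·3·(2·3-3)/6² = 3 kN·m
Superposition: R_A = 181/32 kN, M_A = 249/32 kN·m, R_B = 363/32 kN, M_B = -363/32 kN·m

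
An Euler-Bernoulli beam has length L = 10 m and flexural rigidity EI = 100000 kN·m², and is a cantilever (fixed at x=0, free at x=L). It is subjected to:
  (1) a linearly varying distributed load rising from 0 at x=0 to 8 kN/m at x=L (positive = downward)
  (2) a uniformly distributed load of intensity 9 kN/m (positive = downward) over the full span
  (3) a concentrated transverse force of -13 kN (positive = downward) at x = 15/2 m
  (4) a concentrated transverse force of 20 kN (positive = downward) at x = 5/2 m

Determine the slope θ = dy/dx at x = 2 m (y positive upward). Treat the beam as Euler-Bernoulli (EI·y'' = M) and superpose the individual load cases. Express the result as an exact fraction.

θ(2) = -16153/1500000 rad

Load 1 — triangular load w₀=8 kN/m (0→w₀ over full span):
  θ_1 = (w₀Lx²/4-w₀L²x/3-w₀x⁴/(24L))/EI = (8·10·2²/4-8·10²·2/3-8·2⁴/(24·10))/100000 = -851/187500 rad
Load 2 — uniform load w=9 kN/m over full span:
  θ_2 = -wx(x²-3Lx+3L²)/(6EI) = -9·2·(2²-3·10·2+3·10²)/(6·100000) = -183/25000 rad
Load 3 — point force P=-13 kN at a=15/2 m (b=L-a=5/2):
  θ_3 = -Px(2a-x)/(2EI)  [x≤a] = -(-13)·2·(2·(15/2)-2)/(2·100000) = 169/100000 rad
Load 4 — point force P=20 kN at a=5/2 m (b=L-a=15/2):
  θ_4 = -Px(2a-x)/(2EI)  [x≤a] = -20·2·(2·(5/2)-2)/(2·100000) = -3/5000 rad
Superposition: θ = Σ θ_i = -16153/1500000 rad ≈ -0.010769 rad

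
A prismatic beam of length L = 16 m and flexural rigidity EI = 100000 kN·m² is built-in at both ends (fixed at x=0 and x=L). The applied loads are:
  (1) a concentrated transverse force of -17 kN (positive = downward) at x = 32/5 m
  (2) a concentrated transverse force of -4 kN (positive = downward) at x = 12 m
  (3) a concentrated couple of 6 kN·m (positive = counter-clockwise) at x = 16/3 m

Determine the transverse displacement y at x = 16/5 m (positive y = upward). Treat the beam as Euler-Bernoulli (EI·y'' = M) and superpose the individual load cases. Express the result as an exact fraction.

Load 1 — point force P=-17 kN at a=32/5 m (b=L-a=48/5):
  y_1 = -Pb²x²(3aL-(3a+b)x)/(6L³EI)  [x≤a] = -(-17)·(48/5)²·(16/5)²·(3·(32/5)·16-(3·(32/5)+(48/5))·(16/5))/(6·16³·100000) = 68544/48828125 m
Load 2 — point force P=-4 kN at a=12 m (b=L-a=4):
  y_2 = -Pb²x²(3aL-(3a+b)x)/(6L³EI)  [x≤a] = -(-4)·4²·(16/5)²·(3·12·16-(3·12+4)·(16/5))/(6·16³·100000) = 28/234375 m
Load 3 — applied couple M₀=6 kN·m at a=16/3 m (b=L-a=32/3):
  y_3 = (R_Ax³/6 - M_Ax²/2)/EI  [x≤a] with R_A=1/2, M_A=0 = ((1/2)·(16/5)³/6 - 0·(16/5)²/2)/100000 = 32/1171875 m
Superposition: y = Σ y_i = 227132/146484375 m ≈ 0.001551 m

y(16/5) = 227132/146484375 m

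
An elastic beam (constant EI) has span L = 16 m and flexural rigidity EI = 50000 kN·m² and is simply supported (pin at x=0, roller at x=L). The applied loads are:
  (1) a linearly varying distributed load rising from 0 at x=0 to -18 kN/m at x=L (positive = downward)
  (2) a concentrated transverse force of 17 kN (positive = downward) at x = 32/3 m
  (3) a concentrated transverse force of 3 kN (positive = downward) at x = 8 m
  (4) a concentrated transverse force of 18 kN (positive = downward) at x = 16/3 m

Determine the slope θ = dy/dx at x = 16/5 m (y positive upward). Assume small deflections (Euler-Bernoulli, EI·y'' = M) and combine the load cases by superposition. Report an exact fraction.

Load 1 — triangular load w₀=-18 kN/m (0→w₀ over full span):
  θ_1 = -w₀(7L⁴-30L²x²+15x⁴)/(360LEI) = -(-18)·(7·16⁴-30·16²·(16/5)²+15·(16/5)⁴)/(360·16·50000) = 46592/1953125 rad
Load 2 — point force P=17 kN at a=32/3 m (b=L-a=16/3):
  θ_2 = -Pb(L²-b²-3x²)/(6LEI)  [x≤a] = -17·(16/3)·(16²-(16/3)²-3·(16/5)²)/(6·16·50000) = -23528/6328125 rad
Load 3 — point force P=3 kN at a=8 m (b=L-a=8):
  θ_3 = -Pb(L²-b²-3x²)/(6LEI)  [x≤a] = -3·8·(16²-8²-3·(16/5)²)/(6·16·50000) = -63/78125 rad
Load 4 — point force P=18 kN at a=16/3 m (b=L-a=32/3):
  θ_4 = -Pb(L²-b²-3x²)/(6LEI)  [x≤a] = -18·(32/3)·(16²-(32/3)²-3·(16/5)²)/(6·16·50000) = -3136/703125 rad
Superposition: θ = Σ θ_i = 2352577/158203125 rad ≈ 0.014871 rad

θ(16/5) = 2352577/158203125 rad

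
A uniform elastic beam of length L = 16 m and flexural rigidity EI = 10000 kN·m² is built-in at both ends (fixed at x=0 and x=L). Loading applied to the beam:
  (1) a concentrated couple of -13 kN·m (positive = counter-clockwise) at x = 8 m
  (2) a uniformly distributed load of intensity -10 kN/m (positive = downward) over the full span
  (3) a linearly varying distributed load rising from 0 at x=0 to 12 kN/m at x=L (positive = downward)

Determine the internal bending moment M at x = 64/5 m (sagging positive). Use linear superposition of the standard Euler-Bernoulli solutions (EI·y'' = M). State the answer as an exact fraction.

Load 1 — applied couple M₀=-13 kN·m at a=8 m (b=L-a=8):
  M_1 = R_Ax - M_A - M₀  [x>a] with R_A=-39/32, M_A=-13/4 = (-39/32)·(64/5) - (-13/4) - (-13) = 13/20 kN·m
Load 2 — uniform load w=-10 kN/m over full span:
  M_2 = wLx/2 - wL²/12 - wx²/2 = (-10)·16·(64/5)/2 - (-10)·16²/12 - (-10)·(64/5)²/2 = 128/15 kN·m
Load 3 — triangular load w₀=12 kN/m (0→w₀ over full span):
  M_3 = 3w₀Lx/20 - w₀L²/30 - w₀x³/(6L) = 3·12·16·(64/5)/20 - 12·16²/30 - 12·(64/5)³/(6·16) = 512/125 kN·m
Superposition: M = Σ M_i = 19919/1500 kN·m ≈ 13.279333 kN·m

M(64/5) = 19919/1500 kN·m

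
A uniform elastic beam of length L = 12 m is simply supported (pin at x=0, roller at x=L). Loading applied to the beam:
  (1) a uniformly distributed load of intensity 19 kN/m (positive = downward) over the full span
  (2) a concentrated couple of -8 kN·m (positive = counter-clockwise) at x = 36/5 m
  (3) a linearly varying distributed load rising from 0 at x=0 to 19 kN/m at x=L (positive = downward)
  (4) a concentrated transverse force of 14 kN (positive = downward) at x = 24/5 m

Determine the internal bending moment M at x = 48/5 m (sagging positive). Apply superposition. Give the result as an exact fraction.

M(48/5) = 45656/125 kN·m

Load 1 — uniform load w=19 kN/m over full span:
  M_1 = wx(L-x)/2 = 19·(48/5)·(12-(48/5))/2 = 5472/25 kN·m
Load 2 — applied couple M₀=-8 kN·m at a=36/5 m (b=L-a=24/5):
  M_2 = M₀x/L - M₀  [x>a] = (-8)·(48/5)/12 - (-8) = 8/5 kN·m
Load 3 — triangular load w₀=19 kN/m (0→w₀ over full span):
  M_3 = w₀Lx/6 - w₀x³/(6L) = 19·12·(48/5)/6 - 19·(48/5)³/(6·12) = 16416/125 kN·m
Load 4 — point force P=14 kN at a=24/5 m (b=L-a=36/5):
  M_4 = Pa(L-x)/L  [x>a] = 14·(24/5)·(12-(48/5))/12 = 336/25 kN·m
Superposition: M = Σ M_i = 45656/125 kN·m ≈ 365.248000 kN·m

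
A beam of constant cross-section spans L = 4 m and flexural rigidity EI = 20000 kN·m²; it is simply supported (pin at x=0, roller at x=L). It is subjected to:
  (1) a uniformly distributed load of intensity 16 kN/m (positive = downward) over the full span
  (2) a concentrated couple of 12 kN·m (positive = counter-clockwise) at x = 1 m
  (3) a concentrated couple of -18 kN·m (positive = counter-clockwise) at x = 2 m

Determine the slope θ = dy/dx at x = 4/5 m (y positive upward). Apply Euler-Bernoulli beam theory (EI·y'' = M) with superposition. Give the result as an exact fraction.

Load 1 — uniform load w=16 kN/m over full span:
  θ_1 = -w(L³-6Lx²+4x³)/(24EI) = -16·(4³-6·4·(4/5)²+4·(4/5)³)/(24·20000) = -132/78125 rad
Load 2 — applied couple M₀=12 kN·m at a=1 m (b=L-a=3):
  θ_2 = (M₀x²/(2L)+C₁)/EI  [x≤a] with C₁=M₀(3b²-L²)/(6L)=11/2 = (12·(4/5)²/(2·4)+(11/2))/20000 = 323/1000000 rad
Load 3 — applied couple M₀=-18 kN·m at a=2 m (b=L-a=2):
  θ_3 = (M₀x²/(2L)+C₁)/EI  [x≤a] with C₁=M₀(3b²-L²)/(6L)=3 = ((-18)·(4/5)²/(2·4)+3)/20000 = 39/500000 rad
Superposition: θ = Σ θ_i = -6443/5000000 rad ≈ -0.001289 rad

θ(4/5) = -6443/5000000 rad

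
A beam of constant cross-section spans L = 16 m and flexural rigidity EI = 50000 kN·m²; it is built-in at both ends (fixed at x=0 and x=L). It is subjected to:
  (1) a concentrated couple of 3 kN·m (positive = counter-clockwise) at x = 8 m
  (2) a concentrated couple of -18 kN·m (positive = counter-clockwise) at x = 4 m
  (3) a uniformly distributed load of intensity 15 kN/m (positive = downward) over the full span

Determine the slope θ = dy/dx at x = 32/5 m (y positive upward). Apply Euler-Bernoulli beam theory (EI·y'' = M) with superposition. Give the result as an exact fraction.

θ(32/5) = -1557/312500 rad

Load 1 — applied couple M₀=3 kN·m at a=8 m (b=L-a=8):
  θ_1 = (R_Ax²/2 - M_Ax)/EI  [x≤a] with R_A=9/32, M_A=3/4 = ((9/32)·(32/5)²/2 - (3/4)·(32/5))/50000 = 3/156250 rad
Load 2 — applied couple M₀=-18 kN·m at a=4 m (b=L-a=12):
  θ_2 = (R_Ax²/2 - M_Ax - M₀(x-a))/EI  [x>a] with R_A=-81/64, M_A=27/8 = ((-81/64)·(32/5)²/2 - (27/8)·(32/5) - (-18)·((32/5)-4))/50000 = -27/312500 rad
Load 3 — uniform load w=15 kN/m over full span:
  θ_3 = -wx(L-x)(L-2x)/(12EI) = -15·(32/5)·(16-(32/5))·(16-2·(32/5))/(12·50000) = -384/78125 rad
Superposition: θ = Σ θ_i = -1557/312500 rad ≈ -0.004982 rad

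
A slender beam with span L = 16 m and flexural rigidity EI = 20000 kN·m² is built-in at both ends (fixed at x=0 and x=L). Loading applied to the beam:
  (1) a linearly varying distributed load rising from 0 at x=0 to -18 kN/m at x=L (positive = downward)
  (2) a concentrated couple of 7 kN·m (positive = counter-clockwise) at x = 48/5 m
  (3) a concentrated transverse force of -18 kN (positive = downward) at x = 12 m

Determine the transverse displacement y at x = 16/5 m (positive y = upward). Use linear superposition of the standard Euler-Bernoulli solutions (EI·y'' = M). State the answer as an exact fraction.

y(16/5) = 292666/9765625 m

Load 1 — triangular load w₀=-18 kN/m (0→w₀ over full span):
  y_1 = -w₀x²(L-x)²(x+2L)/(120LEI) = -(-18)·(16/5)²·(16-(16/5))²·((16/5)+2·16)/(120·16·20000) = 270336/9765625 m
Load 2 — applied couple M₀=7 kN·m at a=48/5 m (b=L-a=32/5):
  y_2 = (R_Ax³/6 - M_Ax²/2)/EI  [x≤a] with R_A=63/100, M_A=56/25 = ((63/100)·(16/5)³/6 - (56/25)·(16/5)²/2)/20000 = -784/1953125 m
Load 3 — point force P=-18 kN at a=12 m (b=L-a=4):
  y_3 = -Pb²x²(3aL-(3a+b)x)/(6L³EI)  [x≤a] = -(-18)·4²·(16/5)²·(3·12·16-(3·12+4)·(16/5))/(6·16³·20000) = 42/15625 m
Superposition: y = Σ y_i = 292666/9765625 m ≈ 0.029969 m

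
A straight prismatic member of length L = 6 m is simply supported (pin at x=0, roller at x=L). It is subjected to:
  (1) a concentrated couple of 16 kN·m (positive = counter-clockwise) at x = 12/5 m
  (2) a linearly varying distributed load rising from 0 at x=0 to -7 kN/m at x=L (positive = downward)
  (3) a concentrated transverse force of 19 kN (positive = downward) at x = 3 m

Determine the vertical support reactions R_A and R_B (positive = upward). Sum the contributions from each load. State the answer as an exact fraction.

R_A = 31/6 kN, R_B = -43/6 kN

Load 1 — applied couple M₀=16 kN·m at a=12/5 m (b=L-a=18/5):
  R_A = M₀/L = 16/6 = 8/3 kN
  R_B = -M₀/L = -16/6 = -8/3 kN
Load 2 — triangular load w₀=-7 kN/m (0→w₀ over full span):
  R_A = w₀L/6 = (-7)·6/6 = -7 kN
  R_B = w₀L/3 = (-7)·6/3 = -14 kN
Load 3 — point force P=19 kN at a=3 m (b=L-a=3):
  R_A = Pb/L = 19·3/6 = 19/2 kN
  R_B = Pa/L = 19·3/6 = 19/2 kN
Superposition: R_A = 31/6 kN, R_B = -43/6 kN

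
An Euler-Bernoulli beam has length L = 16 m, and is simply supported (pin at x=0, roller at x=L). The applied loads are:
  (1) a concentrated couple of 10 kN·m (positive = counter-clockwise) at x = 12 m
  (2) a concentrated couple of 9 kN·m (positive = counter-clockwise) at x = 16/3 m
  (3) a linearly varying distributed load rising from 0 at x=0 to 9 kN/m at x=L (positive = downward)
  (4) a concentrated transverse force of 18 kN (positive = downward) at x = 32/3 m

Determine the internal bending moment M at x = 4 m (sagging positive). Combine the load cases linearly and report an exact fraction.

Load 1 — applied couple M₀=10 kN·m at a=12 m (b=L-a=4):
  M_1 = M₀x/L  [x≤a] = 10·4/16 = 5/2 kN·m
Load 2 — applied couple M₀=9 kN·m at a=16/3 m (b=L-a=32/3):
  M_2 = M₀x/L  [x≤a] = 9·4/16 = 9/4 kN·m
Load 3 — triangular load w₀=9 kN/m (0→w₀ over full span):
  M_3 = w₀Lx/6 - w₀x³/(6L) = 9·16·4/6 - 9·4³/(6·16) = 90 kN·m
Load 4 — point force P=18 kN at a=32/3 m (b=L-a=16/3):
  M_4 = Pbx/L  [x≤a] = 18·(16/3)·4/16 = 24 kN·m
Superposition: M = Σ M_i = 475/4 kN·m ≈ 118.750000 kN·m

M(4) = 475/4 kN·m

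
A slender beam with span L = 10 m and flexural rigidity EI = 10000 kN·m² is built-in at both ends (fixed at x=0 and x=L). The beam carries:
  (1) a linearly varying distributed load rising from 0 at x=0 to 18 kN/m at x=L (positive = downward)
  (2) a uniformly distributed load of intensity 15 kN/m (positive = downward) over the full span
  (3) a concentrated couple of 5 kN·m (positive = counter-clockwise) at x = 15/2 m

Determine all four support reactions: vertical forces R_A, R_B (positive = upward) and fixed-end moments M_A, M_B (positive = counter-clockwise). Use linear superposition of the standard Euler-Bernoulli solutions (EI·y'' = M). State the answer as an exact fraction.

Load 1 — triangular load w₀=18 kN/m (0→w₀ over full span):
  R_A = 3w₀L/20 = 3·18·10/20 = 27 kN
  M_A = w₀L²/30 = 18·10²/30 = 60 kN·m
  R_B = 7w₀L/20 = 7·18·10/20 = 63 kN
  M_B = -w₀L²/20 = -18·10²/20 = -90 kN·m
Load 2 — uniform load w=15 kN/m over full span:
  R_A = wL/2 = 15·10/2 = 75 kN
  M_A = wL²/12 = 15·10²/12 = 125 kN·m
  R_B = wL/2 = 15·10/2 = 75 kN
  M_B = -wL²/12 = -15·10²/12 = -125 kN·m
Load 3 — applied couple M₀=5 kN·m at a=15/2 m (b=L-a=5/2):
  R_A = 6M₀ab/L³ = 6·5·(15/2)·(5/2)/10³ = 9/16 kN
  M_A = M₀b(2a-b)/L² = 5·(5/2)·(2·(15/2)-(5/2))/10² = 25/16 kN·m
  R_B = -6M₀ab/L³ = -6·5·(15/2)·(5/2)/10³ = -9/16 kN
  M_B = M₀a(2b-a)/L² = 5·(15/2)·(2·(5/2)-(15/2))/10² = -15/16 kN·m
Superposition: R_A = 1641/16 kN, M_A = 2985/16 kN·m, R_B = 2199/16 kN, M_B = -3455/16 kN·m

R_A = 1641/16 kN, M_A = 2985/16 kN·m, R_B = 2199/16 kN, M_B = -3455/16 kN·m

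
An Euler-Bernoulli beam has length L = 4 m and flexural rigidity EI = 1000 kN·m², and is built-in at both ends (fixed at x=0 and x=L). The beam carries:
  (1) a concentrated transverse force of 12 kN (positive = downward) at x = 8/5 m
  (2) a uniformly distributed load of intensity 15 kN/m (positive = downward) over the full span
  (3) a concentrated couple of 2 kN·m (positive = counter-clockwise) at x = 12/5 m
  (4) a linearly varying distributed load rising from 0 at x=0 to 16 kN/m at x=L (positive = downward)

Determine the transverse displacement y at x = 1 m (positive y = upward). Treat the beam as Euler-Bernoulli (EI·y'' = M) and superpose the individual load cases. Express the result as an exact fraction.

y(1) = -2137/200000 m

Load 1 — point force P=12 kN at a=8/5 m (b=L-a=12/5):
  y_1 = -Pb²x²(3aL-(3a+b)x)/(6L³EI)  [x≤a] = -12·(12/5)²·1²·(3·(8/5)·4-(3·(8/5)+(12/5))·1)/(6·4³·1000) = -27/12500 m
Load 2 — uniform load w=15 kN/m over full span:
  y_2 = -wx²(L-x)²/(24EI) = -15·1²·(4-1)²/(24·1000) = -9/1600 m
Load 3 — applied couple M₀=2 kN·m at a=12/5 m (b=L-a=8/5):
  y_3 = (R_Ax³/6 - M_Ax²/2)/EI  [x≤a] with R_A=18/25, M_A=16/25 = ((18/25)·1³/6 - (16/25)·1²/2)/1000 = -1/5000 m
Load 4 — triangular load w₀=16 kN/m (0→w₀ over full span):
  y_4 = -w₀x²(L-x)²(x+2L)/(120LEI) = -16·1²·(4-1)²·(1+2·4)/(120·4·1000) = -27/10000 m
Superposition: y = Σ y_i = -2137/200000 m ≈ -0.010685 m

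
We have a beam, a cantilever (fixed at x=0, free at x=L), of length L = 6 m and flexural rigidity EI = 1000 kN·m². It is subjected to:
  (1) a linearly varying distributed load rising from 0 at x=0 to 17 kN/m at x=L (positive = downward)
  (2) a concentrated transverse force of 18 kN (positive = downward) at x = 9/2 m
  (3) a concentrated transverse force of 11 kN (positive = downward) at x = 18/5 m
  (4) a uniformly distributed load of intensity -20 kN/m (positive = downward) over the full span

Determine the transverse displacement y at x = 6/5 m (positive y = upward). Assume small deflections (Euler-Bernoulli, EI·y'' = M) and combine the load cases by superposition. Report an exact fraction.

Load 1 — triangular load w₀=17 kN/m (0→w₀ over full span):
  y_1 = (w₀Lx³/12-w₀L²x²/6-w₀x⁵/(120L))/EI = (17·6·(6/5)³/12-17·6²·(6/5)²/6-17·(6/5)⁵/(120·6))/1000 = -1033209/7812500 m
Load 2 — point force P=18 kN at a=9/2 m (b=L-a=3/2):
  y_2 = -Px²(3a-x)/(6EI)  [x≤a] = -18·(6/5)²·(3·(9/2)-(6/5))/(6·1000) = -3321/62500 m
Load 3 — point force P=11 kN at a=18/5 m (b=L-a=12/5):
  y_3 = -Px²(3a-x)/(6EI)  [x≤a] = -11·(6/5)²·(3·(18/5)-(6/5))/(6·1000) = -396/15625 m
Load 4 — uniform load w=-20 kN/m over full span:
  y_4 = -wx²(x²-4Lx+6L²)/(24EI) = -(-20)·(6/5)²·((6/5)²-4·6·(6/5)+6·6²)/(24·1000) = 3537/15625 m
Superposition: y = Σ y_i = 61083/3906250 m ≈ 0.015637 m

y(6/5) = 61083/3906250 m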